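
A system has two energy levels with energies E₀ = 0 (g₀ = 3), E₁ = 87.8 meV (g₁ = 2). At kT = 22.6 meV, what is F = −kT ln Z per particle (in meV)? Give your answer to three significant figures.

Eᵢ/kT = 0, 3.8850.
Z = Σ gᵢe^(−Eᵢ/kT) = 3·e^(−0) + 2·e^(−3.8850) = 3.0000 + 0.041096 = 3.0411.
F = −kT ln Z = −22.6 × ln(3.0411) = −22.6 × 1.1122 = -25.1 meV.

-25.1 meV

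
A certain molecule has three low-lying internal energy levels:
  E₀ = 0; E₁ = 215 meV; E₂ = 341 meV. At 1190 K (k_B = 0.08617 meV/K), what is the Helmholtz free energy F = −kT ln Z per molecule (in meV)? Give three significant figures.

-15.1 meV

k_BT = 0.08617 × 1190 K = 102.54 meV.
Eᵢ/kT = 0, 2.0967, 3.3255.
Z = Σ e^(−Eᵢ/kT) = e^(−0) + e^(−2.0967) + e^(−3.3255) = 1.0000 + 0.12286 + 0.035955 = 1.1588.
F = −kT ln Z = −102.54 × ln(1.1588) = −102.54 × 0.14738 = -15.1 meV.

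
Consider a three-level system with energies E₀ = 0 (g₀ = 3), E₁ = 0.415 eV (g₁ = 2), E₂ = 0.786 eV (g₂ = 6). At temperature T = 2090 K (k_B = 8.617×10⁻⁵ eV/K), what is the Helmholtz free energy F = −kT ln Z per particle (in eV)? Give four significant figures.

-0.2137 eV

k_BT = 8.617×10⁻⁵ × 2090 K = 0.180095 eV.
Eᵢ/kT = 0, 2.30434, 4.36436.
Z = Σ gᵢe^(−Eᵢ/kT) = 3·e^(−0) + 2·e^(−2.30434) + 6·e^(−4.36436) = 3.00000 + 0.199649 + 0.0763368 = 3.27599.
F = −kT ln Z = −0.180095 × ln(3.27599) = −0.180095 × 1.18662 = -0.2137 eV.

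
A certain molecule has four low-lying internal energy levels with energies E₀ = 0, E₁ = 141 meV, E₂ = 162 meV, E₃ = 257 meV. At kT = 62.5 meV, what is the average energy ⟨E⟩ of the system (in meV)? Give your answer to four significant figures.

Eᵢ/kT = 0, 2.25600, 2.59200, 4.11200.
Z = Σ e^(−Eᵢ/kT) = e^(−0) + e^(−2.25600) + e^(−2.59200) + e^(−4.11200) = 1.00000 + 0.104769 + 0.0748701 + 0.0163750 = 1.19601.
⟨E⟩ = Σ Eᵢ e^(−Eᵢ/kT) / Z = (0·1.00000 + 141·0.104769 + 162·0.0748701 + 257·0.0163750) / 1.19601 = 26.01 meV.

26.01 meV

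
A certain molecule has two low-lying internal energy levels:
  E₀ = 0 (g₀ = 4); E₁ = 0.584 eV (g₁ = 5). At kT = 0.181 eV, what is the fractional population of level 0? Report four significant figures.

0.9527

Eᵢ/kT = 0, 3.22652.
Z = Σ gᵢe^(−Eᵢ/kT) = 4·e^(−0) + 5·e^(−3.22652) = 4.00000 + 0.198477 = 4.19848.
P₀ = g₀ e^(−E₀/kT) / Z = 4.00000/4.19848 = 0.9527.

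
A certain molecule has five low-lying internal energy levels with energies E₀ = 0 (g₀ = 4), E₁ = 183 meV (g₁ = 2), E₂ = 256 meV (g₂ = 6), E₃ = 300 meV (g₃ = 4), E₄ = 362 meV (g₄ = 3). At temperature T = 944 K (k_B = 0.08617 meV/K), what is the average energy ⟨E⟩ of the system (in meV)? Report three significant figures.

32.0 meV

k_BT = 0.08617 × 944 K = 81.344 meV.
Eᵢ/kT = 0, 2.2497, 3.1471, 3.6880, 4.4502.
Z = Σ gᵢe^(−Eᵢ/kT) = 4·e^(−0) + 2·e^(−2.2497) + 6·e^(−3.1471) + 4·e^(−3.6880) + 3·e^(−4.4502) = 4.0000 + 0.21086 + 0.25786 + 0.10009 + 0.035029 = 4.6038.
⟨E⟩ = Σ Eᵢ gᵢe^(−Eᵢ/kT) / Z = (0·4.0000 + 183·0.21086 + 256·0.25786 + 300·0.10009 + 362·0.035029) / 4.6038 = 32.0 meV.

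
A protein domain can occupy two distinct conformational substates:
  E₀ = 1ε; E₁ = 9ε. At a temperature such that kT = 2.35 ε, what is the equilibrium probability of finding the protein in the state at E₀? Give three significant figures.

Eᵢ/kT = 0.42553, 3.8298.
Z = Σ e^(−Eᵢ/kT) = e^(−0.42553) + e^(−3.8298) = 0.65342 + 0.021714 = 0.67513.
P₀ = e^(−E₀/kT) / Z = 0.65342/0.67513 = 0.968.

0.968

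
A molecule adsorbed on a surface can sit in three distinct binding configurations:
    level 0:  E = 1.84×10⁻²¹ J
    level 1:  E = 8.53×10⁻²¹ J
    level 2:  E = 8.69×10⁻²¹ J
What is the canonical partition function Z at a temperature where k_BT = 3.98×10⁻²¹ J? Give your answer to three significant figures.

Eᵢ/kT = 0.46231, 2.1432, 2.1834.
Z = Σ e^(−Eᵢ/kT) = e^(−0.46231) + e^(−2.1432) + e^(−2.1834) = 0.62983 + 0.11728 + 0.11266 = 0.85977.

Z = 0.860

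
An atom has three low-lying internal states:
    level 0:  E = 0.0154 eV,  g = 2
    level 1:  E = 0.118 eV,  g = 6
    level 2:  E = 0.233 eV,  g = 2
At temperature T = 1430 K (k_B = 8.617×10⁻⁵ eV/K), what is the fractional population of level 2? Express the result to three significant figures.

k_BT = 8.617×10⁻⁵ × 1430 K = 0.12322 eV.
Eᵢ/kT = 0.12498, 0.95764, 1.8909.
Z = Σ gᵢe^(−Eᵢ/kT) = 2·e^(−0.12498) + 6·e^(−0.95764) + 2·e^(−1.8909) = 1.7650 + 2.3028 + 0.30187 = 4.3697.
P₂ = g₂ e^(−E₂/kT) / Z = 0.30187/4.3697 = 0.0691.

0.0691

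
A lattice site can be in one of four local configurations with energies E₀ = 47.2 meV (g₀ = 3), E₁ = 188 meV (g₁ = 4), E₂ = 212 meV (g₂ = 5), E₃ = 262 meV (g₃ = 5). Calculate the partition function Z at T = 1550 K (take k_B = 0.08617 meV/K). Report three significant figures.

Z = 4.81

k_BT = 0.08617 × 1550 K = 133.56 meV.
Eᵢ/kT = 0.35340, 1.4076, 1.5873, 1.9617.
Z = Σ gᵢe^(−Eᵢ/kT) = 3·e^(−0.35340) + 4·e^(−1.4076) + 5·e^(−1.5873) + 5·e^(−1.9617) = 2.1069 + 0.97892 + 1.0224 + 0.70310 = 4.8113.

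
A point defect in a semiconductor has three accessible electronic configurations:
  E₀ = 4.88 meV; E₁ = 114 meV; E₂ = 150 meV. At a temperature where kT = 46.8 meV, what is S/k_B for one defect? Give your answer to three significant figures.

0.453

Eᵢ/kT = 0.10427, 2.4359, 3.2051.
Z = Σ e^(−Eᵢ/kT) = e^(−0.10427) + e^(−2.4359) + e^(−3.2051) = 0.90098 + 0.087519 + 0.040555 = 1.0291.
⟨E⟩ = Σ EᵢPᵢ = 19.879 meV.
S/k_B = ln Z + ⟨E⟩/kT = ln(1.0291) + 19.879/46.8 = 0.028685 + 0.42476 = 0.453.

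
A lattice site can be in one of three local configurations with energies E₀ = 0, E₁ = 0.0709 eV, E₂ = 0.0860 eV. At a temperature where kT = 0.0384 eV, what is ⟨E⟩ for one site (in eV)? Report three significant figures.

Eᵢ/kT = 0, 1.8464, 2.2396.
Z = Σ e^(−Eᵢ/kT) = e^(−0) + e^(−1.8464) + e^(−2.2396) = 1.0000 + 0.15780 + 0.10650 = 1.2643.
⟨E⟩ = Σ Eᵢ e^(−Eᵢ/kT) / Z = (0·1.0000 + 0.0709·0.15780 + 0.0860·0.10650) / 1.2643 = 0.0161 eV.

0.0161 eV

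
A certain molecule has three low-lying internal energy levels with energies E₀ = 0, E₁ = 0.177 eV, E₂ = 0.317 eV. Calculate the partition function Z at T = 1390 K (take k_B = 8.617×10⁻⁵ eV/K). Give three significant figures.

Z = 1.30

k_BT = 8.617×10⁻⁵ × 1390 K = 0.11978 eV.
Eᵢ/kT = 0, 1.4777, 2.6465.
Z = Σ e^(−Eᵢ/kT) = e^(−0) + e^(−1.4777) + e^(−2.6465) = 1.0000 + 0.22816 + 0.070899 = 1.2991.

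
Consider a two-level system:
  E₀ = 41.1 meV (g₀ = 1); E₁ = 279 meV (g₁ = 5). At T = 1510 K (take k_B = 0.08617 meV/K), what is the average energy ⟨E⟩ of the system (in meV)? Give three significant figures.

k_BT = 0.08617 × 1510 K = 130.12 meV.
Eᵢ/kT = 0.31586, 2.1442.
Z = Σ gᵢe^(−Eᵢ/kT) = 1·e^(−0.31586) + 5·e^(−2.1442) = 0.72916 + 0.58581 = 1.3150.
⟨E⟩ = Σ Eᵢ gᵢe^(−Eᵢ/kT) / Z = (41.1·0.72916 + 279·0.58581) / 1.3150 = 147 meV.

147 meV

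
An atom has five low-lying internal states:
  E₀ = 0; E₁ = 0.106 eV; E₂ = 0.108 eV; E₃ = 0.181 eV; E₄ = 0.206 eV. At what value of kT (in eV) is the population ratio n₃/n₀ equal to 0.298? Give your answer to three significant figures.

n₃/n₀ = exp[−(E₃−E₀)/kT] = 0.298.
⇒ (E₃−E₀)/kT = ln(1/0.298) = ln(3.3557) = 1.2107.
kT = 0.181 eV / 1.2107 = 0.150 eV.

0.150 eV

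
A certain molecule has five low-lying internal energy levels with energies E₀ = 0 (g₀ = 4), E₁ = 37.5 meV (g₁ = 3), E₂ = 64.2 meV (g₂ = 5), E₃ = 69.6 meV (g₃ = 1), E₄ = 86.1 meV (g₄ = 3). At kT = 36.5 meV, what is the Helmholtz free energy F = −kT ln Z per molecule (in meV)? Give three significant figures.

-67.6 meV

Eᵢ/kT = 0, 1.0274, 1.7589, 1.9068, 2.3589.
Z = Σ gᵢe^(−Eᵢ/kT) = 4·e^(−0) + 3·e^(−1.0274) + 5·e^(−1.7589) + 1·e^(−1.9068) + 3·e^(−2.3589) = 4.0000 + 1.0738 + 0.86117 + 0.14856 + 0.28357 = 6.3671.
F = −kT ln Z = −36.5 × ln(6.3671) = −36.5 × 1.8511 = -67.6 meV.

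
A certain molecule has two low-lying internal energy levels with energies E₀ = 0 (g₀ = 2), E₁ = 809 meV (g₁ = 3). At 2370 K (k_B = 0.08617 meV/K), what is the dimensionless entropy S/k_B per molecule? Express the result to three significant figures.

k_BT = 0.08617 × 2370 K = 204.22 meV.
Eᵢ/kT = 0, 3.9614.
Z = Σ gᵢe^(−Eᵢ/kT) = 2·e^(−0) + 3·e^(−3.9614) = 2.0000 + 0.057109 = 2.0571.
⟨E⟩ = Σ EᵢPᵢ = 22.459 meV.
S/k_B = ln Z + ⟨E⟩/kT = ln(2.0571) + 22.459/204.22 = 0.72130 + 0.10997 = 0.831.

0.831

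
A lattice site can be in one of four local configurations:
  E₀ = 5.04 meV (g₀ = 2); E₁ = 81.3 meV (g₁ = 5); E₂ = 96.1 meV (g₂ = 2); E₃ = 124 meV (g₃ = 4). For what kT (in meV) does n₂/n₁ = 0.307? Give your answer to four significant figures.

55.93 meV

n₂/n₁ = (g₂/g₁) exp[−(E₂−E₁)/kT] = 0.307.
⇒ (E₂−E₁)/kT = ln((2/5)/0.307) = ln(1.30293) = 0.264616.
kT = 14.8 meV / 0.264616 = 55.93 meV.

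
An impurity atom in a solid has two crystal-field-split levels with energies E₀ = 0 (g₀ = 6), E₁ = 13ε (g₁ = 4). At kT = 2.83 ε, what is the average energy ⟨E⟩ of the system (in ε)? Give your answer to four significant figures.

0.08708 ε

Eᵢ/kT = 0, 4.59364.
Z = Σ gᵢe^(−Eᵢ/kT) = 6·e^(−0) + 4·e^(−4.59364) = 6.00000 + 0.0404639 = 6.04046.
⟨E⟩ = Σ Eᵢ gᵢe^(−Eᵢ/kT) / Z = (0·6.00000 + 13·0.0404639) / 6.04046 = 0.08708 ε.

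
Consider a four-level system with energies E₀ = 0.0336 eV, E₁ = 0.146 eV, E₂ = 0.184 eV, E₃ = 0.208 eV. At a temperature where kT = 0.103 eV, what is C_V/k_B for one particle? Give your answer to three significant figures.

0.475

Eᵢ/kT = 0.32621, 1.4175, 1.7864, 2.0194.
Z = Σ e^(−Eᵢ/kT) = e^(−0.32621) + e^(−1.4175) + e^(−1.7864) + e^(−2.0194) = 0.72165 + 0.24232 + 0.16756 + 0.13274 = 1.2643.
⟨E⟩ = 0.093385 eV, ⟨E²⟩ = 0.013759 eV².
C_V/k_B = (⟨E²⟩ − ⟨E⟩²)/(kT)² = (0.013759 − 0.0087208)/0.010609 = 0.475.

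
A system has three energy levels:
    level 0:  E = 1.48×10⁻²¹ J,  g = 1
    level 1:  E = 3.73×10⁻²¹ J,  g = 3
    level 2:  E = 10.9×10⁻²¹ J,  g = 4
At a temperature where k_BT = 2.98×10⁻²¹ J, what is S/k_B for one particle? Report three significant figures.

1.57

Eᵢ/kT = 0.49664, 1.2517, 3.6577.
Z = Σ gᵢe^(−Eᵢ/kT) = 1·e^(−0.49664) + 3·e^(−1.2517) + 4·e^(−3.6577) = 0.60857 + 0.85805 + 0.10317 = 1.5698.
⟨E⟩ = Σ EᵢPᵢ = 3.3289 ×10⁻²¹ J.
S/k_B = ln Z + ⟨E⟩/kT = ln(1.5698) + 3.3289/2.98 = 0.45095 + 1.1171 = 1.57.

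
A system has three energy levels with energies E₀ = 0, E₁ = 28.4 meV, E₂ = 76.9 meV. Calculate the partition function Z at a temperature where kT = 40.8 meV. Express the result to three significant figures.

Z = 1.65

Eᵢ/kT = 0, 0.69608, 1.8848.
Z = Σ e^(−Eᵢ/kT) = e^(−0) + e^(−0.69608) + e^(−1.8848) = 1.0000 + 0.49854 + 0.15186 = 1.6504.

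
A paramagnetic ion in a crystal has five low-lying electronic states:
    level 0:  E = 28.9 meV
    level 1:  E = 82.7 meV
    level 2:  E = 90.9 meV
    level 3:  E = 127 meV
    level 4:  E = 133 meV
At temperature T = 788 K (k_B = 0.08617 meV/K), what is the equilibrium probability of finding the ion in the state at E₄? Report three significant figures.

k_BT = 0.08617 × 788 K = 67.902 meV.
Eᵢ/kT = 0.42561, 1.2179, 1.3387, 1.8703, 1.9587.
Z = Σ e^(−Eᵢ/kT) = e^(−0.42561) + e^(−1.2179) + e^(−1.3387) + e^(−1.8703) + e^(−1.9587) = 0.65337 + 0.29585 + 0.26219 + 0.15408 + 0.14104 = 1.5065.
P₄ = e^(−E₄/kT) / Z = 0.14104/1.5065 = 0.0936.

0.0936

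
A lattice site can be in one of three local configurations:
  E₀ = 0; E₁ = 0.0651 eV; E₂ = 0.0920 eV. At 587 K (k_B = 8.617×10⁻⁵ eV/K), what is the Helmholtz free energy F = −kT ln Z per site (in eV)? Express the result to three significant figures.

k_BT = 8.617×10⁻⁵ × 587 K = 0.050582 eV.
Eᵢ/kT = 0, 1.2870, 1.8188.
Z = Σ e^(−Eᵢ/kT) = e^(−0) + e^(−1.2870) + e^(−1.8188) = 1.0000 + 0.27610 + 0.16222 = 1.4383.
F = −kT ln Z = −0.050582 × ln(1.4383) = −0.050582 × 0.36346 = -0.0184 eV.

-0.0184 eV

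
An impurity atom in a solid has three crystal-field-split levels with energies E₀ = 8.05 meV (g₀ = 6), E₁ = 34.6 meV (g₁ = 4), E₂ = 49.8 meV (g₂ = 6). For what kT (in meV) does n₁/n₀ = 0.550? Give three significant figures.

138 meV

n₁/n₀ = (g₁/g₀) exp[−(E₁−E₀)/kT] = 0.550.
⇒ (E₁−E₀)/kT = ln((4/6)/0.550) = ln(1.2121) = 0.19235.
kT = 26.55 meV / 0.19235 = 138 meV.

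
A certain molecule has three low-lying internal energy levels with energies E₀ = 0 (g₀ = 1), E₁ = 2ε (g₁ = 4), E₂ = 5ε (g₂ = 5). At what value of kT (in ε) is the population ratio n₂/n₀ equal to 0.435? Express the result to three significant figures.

2.05 ε

n₂/n₀ = (g₂/g₀) exp[−(E₂−E₀)/kT] = 0.435.
⇒ (E₂−E₀)/kT = ln((5/1)/0.435) = ln(11.494) = 2.4418.
kT = 5ε / 2.4418 = 2.05 ε.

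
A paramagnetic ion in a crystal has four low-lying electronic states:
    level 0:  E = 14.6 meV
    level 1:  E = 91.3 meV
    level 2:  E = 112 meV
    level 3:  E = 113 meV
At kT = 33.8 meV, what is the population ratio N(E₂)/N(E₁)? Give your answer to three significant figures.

n₂/n₁ = exp[−(E₂−E₁)/kT] = exp(−(20.7 meV)/(33.8 meV)) = exp(-0.61243) = 0.542.

0.542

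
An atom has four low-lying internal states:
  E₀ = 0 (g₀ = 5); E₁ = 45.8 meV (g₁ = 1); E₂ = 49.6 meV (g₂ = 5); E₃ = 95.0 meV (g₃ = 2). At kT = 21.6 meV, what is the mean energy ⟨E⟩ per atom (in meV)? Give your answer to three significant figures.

Eᵢ/kT = 0, 2.1204, 2.2963, 4.3981.
Z = Σ gᵢe^(−Eᵢ/kT) = 5·e^(−0) + 1·e^(−2.1204) + 5·e^(−2.2963) + 2·e^(−4.3981) = 5.0000 + 0.11998 + 0.50315 + 0.024601 = 5.6477.
⟨E⟩ = Σ Eᵢ gᵢe^(−Eᵢ/kT) / Z = (0·5.0000 + 45.8·0.11998 + 49.6·0.50315 + 95.0·0.024601) / 5.6477 = 5.81 meV.

5.81 meV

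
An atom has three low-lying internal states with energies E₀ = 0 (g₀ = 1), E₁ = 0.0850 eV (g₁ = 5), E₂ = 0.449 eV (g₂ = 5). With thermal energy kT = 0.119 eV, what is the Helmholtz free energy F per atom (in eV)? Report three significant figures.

-0.151 eV

Eᵢ/kT = 0, 0.71429, 3.7731.
Z = Σ gᵢe^(−Eᵢ/kT) = 1·e^(−0) + 5·e^(−0.71429) + 5·e^(−3.7731) = 1.0000 + 2.4477 + 0.11490 = 3.5626.
F = −kT ln Z = −0.119 × ln(3.5626) = −0.119 × 1.2705 = -0.151 eV.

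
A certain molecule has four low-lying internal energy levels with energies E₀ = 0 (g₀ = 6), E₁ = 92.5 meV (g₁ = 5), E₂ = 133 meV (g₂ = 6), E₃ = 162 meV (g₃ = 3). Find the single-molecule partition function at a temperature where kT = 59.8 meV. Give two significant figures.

Eᵢ/kT = 0, 1.547, 2.224, 2.709.
Z = Σ gᵢe^(−Eᵢ/kT) = 6·e^(−0) + 5·e^(−1.547) + 6·e^(−2.224) + 3·e^(−2.709) = 6.000 + 1.064 + 0.6491 + 0.1998 = 7.913.

Z = 7.9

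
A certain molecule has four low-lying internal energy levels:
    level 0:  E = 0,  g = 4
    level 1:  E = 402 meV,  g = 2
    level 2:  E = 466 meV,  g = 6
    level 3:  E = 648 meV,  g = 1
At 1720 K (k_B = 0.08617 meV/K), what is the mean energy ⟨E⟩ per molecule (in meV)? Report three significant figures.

k_BT = 0.08617 × 1720 K = 148.21 meV.
Eᵢ/kT = 0, 2.7124, 3.1442, 4.3722.
Z = Σ gᵢe^(−Eᵢ/kT) = 4·e^(−0) + 2·e^(−2.7124) + 6·e^(−3.1442) + 1·e^(−4.3722) = 4.0000 + 0.13275 + 0.25861 + 0.012623 = 4.4040.
⟨E⟩ = Σ Eᵢ gᵢe^(−Eᵢ/kT) / Z = (0·4.0000 + 402·0.13275 + 466·0.25861 + 648·0.012623) / 4.4040 = 41.3 meV.

41.3 meV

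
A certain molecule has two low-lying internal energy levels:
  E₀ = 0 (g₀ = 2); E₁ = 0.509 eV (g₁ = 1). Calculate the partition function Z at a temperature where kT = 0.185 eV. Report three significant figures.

Z = 2.06

Eᵢ/kT = 0, 2.7514.
Z = Σ gᵢe^(−Eᵢ/kT) = 2·e^(−0) + 1·e^(−2.7514) = 2.0000 + 0.063838 = 2.0638.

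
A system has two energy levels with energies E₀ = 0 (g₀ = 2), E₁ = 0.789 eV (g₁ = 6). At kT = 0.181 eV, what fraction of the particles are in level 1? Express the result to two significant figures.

0.037

Eᵢ/kT = 0, 4.359.
Z = Σ gᵢe^(−Eᵢ/kT) = 2·e^(−0) + 6·e^(−4.359) = 2.000 + 0.07675 = 2.077.
P₁ = g₁ e^(−E₁/kT) / Z = 0.07675/2.077 = 0.037.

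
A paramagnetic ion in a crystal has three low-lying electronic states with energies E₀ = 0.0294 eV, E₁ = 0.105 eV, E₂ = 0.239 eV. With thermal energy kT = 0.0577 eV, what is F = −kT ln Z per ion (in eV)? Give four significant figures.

Eᵢ/kT = 0.509532, 1.81976, 4.14211.
Z = Σ e^(−Eᵢ/kT) = e^(−0.509532) + e^(−1.81976) + e^(−4.14211) = 0.600777 + 0.162065 + 0.0158893 = 0.778731.
F = −kT ln Z = −0.0577 × ln(0.778731) = −0.0577 × -0.250090 = 0.01443 eV.

0.01443 eV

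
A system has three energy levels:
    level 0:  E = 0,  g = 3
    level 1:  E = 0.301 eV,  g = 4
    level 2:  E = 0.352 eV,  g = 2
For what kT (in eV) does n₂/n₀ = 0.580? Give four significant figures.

2.528 eV

n₂/n₀ = (g₂/g₀) exp[−(E₂−E₀)/kT] = 0.580.
⇒ (E₂−E₀)/kT = ln((2/3)/0.580) = ln(1.14943) = 0.139266.
kT = 0.352 eV / 0.139266 = 2.528 eV.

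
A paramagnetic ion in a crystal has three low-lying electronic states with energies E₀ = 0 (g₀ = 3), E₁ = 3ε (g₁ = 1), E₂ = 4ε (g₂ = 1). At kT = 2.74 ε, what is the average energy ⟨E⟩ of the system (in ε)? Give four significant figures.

Eᵢ/kT = 0, 1.09489, 1.45985.
Z = Σ gᵢe^(−Eᵢ/kT) = 3·e^(−0) + 1·e^(−1.09489) + 1·e^(−1.45985) = 3.00000 + 0.334576 + 0.232271 = 3.56685.
⟨E⟩ = Σ Eᵢ gᵢe^(−Eᵢ/kT) / Z = (0·3.00000 + 3·0.334576 + 4·0.232271) / 3.56685 = 0.5419 ε.

0.5419 ε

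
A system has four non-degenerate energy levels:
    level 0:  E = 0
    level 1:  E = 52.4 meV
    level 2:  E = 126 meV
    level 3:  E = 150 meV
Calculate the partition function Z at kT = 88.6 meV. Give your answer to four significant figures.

Z = 1.979

Eᵢ/kT = 0, 0.591422, 1.42212, 1.69300.
Z = Σ e^(−Eᵢ/kT) = e^(−0) + e^(−0.591422) + e^(−1.42212) + e^(−1.69300) = 1.00000 + 0.553540 + 0.241202 + 0.183967 = 1.97871.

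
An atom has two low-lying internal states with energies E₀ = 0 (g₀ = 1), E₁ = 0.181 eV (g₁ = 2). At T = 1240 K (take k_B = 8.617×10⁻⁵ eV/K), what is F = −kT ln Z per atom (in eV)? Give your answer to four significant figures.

k_BT = 8.617×10⁻⁵ × 1240 K = 0.106851 eV.
Eᵢ/kT = 0, 1.69395.
Z = Σ gᵢe^(−Eᵢ/kT) = 1·e^(−0) + 2·e^(−1.69395) = 1.00000 + 0.367584 = 1.36758.
F = −kT ln Z = −0.106851 × ln(1.36758) = −0.106851 × 0.313043 = -0.03345 eV.

-0.03345 eV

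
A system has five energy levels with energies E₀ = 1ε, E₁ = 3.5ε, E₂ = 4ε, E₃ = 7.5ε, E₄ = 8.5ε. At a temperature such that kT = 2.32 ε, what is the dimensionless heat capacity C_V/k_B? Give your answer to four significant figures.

Eᵢ/kT = 0.431034, 1.50862, 1.72414, 3.23276, 3.66379.
Z = Σ e^(−Eᵢ/kT) = e^(−0.431034) + e^(−1.50862) + e^(−1.72414) + e^(−3.23276) + e^(−3.66379) = 0.649837 + 0.221215 + 0.178326 + 0.0394485 + 0.0256352 = 1.11446.
⟨E⟩ = 2.37887 ε, ⟨E²⟩ = 9.22784 ε².
C_V/k_B = (⟨E²⟩ − ⟨E⟩²)/(kT)² = (9.22784 − 5.65902)/5.38240 = 0.6631.

0.6631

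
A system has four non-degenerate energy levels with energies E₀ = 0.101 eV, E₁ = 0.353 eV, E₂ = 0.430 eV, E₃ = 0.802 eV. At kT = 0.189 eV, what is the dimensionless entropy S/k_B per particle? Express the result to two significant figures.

Eᵢ/kT = 0.5344, 1.868, 2.275, 4.243.
Z = Σ e^(−Eᵢ/kT) = e^(−0.5344) + e^(−1.868) + e^(−2.275) + e^(−4.243) = 0.5860 + 0.1544 + 0.1028 + 0.01436 = 0.8576.
⟨E⟩ = Σ EᵢPᵢ = 0.1975 eV.
S/k_B = ln Z + ⟨E⟩/kT = ln(0.8576) + 0.1975/0.189 = -0.1536 + 1.045 = 0.89.

0.89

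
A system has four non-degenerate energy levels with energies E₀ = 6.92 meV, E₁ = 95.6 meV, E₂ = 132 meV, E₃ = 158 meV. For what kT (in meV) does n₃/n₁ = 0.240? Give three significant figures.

n₃/n₁ = exp[−(E₃−E₁)/kT] = 0.240.
⇒ (E₃−E₁)/kT = ln(1/0.240) = ln(4.1667) = 1.4271.
kT = 62.4 meV / 1.4271 = 43.7 meV.

43.7 meV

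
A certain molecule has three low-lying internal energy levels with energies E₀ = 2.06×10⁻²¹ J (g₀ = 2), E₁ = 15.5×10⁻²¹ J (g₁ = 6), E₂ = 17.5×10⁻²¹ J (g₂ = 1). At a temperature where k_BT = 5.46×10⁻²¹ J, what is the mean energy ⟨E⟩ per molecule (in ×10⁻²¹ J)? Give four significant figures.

Eᵢ/kT = 0.377289, 2.83883, 3.20513.
Z = Σ gᵢe^(−Eᵢ/kT) = 2·e^(−0.377289) + 6·e^(−2.83883) + 1·e^(−3.20513) = 1.37144 + 0.350964 + 0.0405536 = 1.76296.
⟨E⟩ = Σ Eᵢ gᵢe^(−Eᵢ/kT) / Z = (2.06·1.37144 + 15.5·0.350964 + 17.5·0.0405536) / 1.76296 = 5.091 ×10⁻²¹ J.

5.091 ×10⁻²¹ J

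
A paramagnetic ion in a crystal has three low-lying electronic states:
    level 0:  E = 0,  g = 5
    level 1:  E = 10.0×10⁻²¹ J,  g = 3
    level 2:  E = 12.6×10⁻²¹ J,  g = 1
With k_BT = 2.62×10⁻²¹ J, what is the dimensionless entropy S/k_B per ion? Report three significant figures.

Eᵢ/kT = 0, 3.8168, 4.8092.
Z = Σ gᵢe^(−Eᵢ/kT) = 5·e^(−0) + 3·e^(−3.8168) + 1·e^(−4.8092) = 5.0000 + 0.065994 + 0.0081544 = 5.0741.
⟨E⟩ = Σ EᵢPᵢ = 0.15031 ×10⁻²¹ J.
S/k_B = ln Z + ⟨E⟩/kT = ln(5.0741) + 0.15031/2.62 = 1.6241 + 0.057370 = 1.68.

1.68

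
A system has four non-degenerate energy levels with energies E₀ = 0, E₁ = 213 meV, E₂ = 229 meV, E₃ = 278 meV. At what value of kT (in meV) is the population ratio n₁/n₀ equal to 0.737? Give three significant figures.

n₁/n₀ = exp[−(E₁−E₀)/kT] = 0.737.
⇒ (E₁−E₀)/kT = ln(1/0.737) = ln(1.3569) = 0.30520.
kT = 213 meV / 0.30520 = 698 meV.

698 meV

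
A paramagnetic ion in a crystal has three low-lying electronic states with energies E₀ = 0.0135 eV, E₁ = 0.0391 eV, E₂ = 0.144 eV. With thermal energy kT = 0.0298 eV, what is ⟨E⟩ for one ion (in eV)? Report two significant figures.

Eᵢ/kT = 0.4530, 1.312, 4.832.
Z = Σ e^(−Eᵢ/kT) = e^(−0.4530) + e^(−1.312) + e^(−4.832) = 0.6357 + 0.2693 + 0.007971 = 0.9130.
⟨E⟩ = Σ Eᵢ e^(−Eᵢ/kT) / Z = (0.0135·0.6357 + 0.0391·0.2693 + 0.144·0.007971) / 0.9130 = 0.022 eV.

0.022 eV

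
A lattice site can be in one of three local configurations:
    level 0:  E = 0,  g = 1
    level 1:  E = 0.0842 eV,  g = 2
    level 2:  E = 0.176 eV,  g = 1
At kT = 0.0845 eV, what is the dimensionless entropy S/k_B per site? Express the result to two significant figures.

Eᵢ/kT = 0, 0.9964, 2.083.
Z = Σ gᵢe^(−Eᵢ/kT) = 1·e^(−0) + 2·e^(−0.9964) + 1·e^(−2.083) = 1.000 + 0.7384 + 0.1246 = 1.863.
⟨E⟩ = Σ EᵢPᵢ = 0.04514 eV.
S/k_B = ln Z + ⟨E⟩/kT = ln(1.863) + 0.04514/0.0845 = 0.6222 + 0.5342 = 1.2.

1.2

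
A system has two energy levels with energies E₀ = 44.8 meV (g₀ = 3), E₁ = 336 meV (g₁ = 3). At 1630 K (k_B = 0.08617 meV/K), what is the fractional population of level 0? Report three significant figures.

k_BT = 0.08617 × 1630 K = 140.46 meV.
Eᵢ/kT = 0.31895, 2.3921.
Z = Σ gᵢe^(−Eᵢ/kT) = 3·e^(−0.31895) + 3·e^(−2.3921) = 2.1807 + 0.27431 = 2.4550.
P₀ = g₀ e^(−E₀/kT) / Z = 2.1807/2.4550 = 0.888.

0.888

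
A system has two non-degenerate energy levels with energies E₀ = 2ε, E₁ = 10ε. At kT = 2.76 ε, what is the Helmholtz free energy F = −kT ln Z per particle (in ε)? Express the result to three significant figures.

1.85 ε

Eᵢ/kT = 0.72464, 3.6232.
Z = Σ e^(−Eᵢ/kT) = e^(−0.72464) + e^(−3.6232) = 0.48450 + 0.026697 = 0.51120.
F = −kT ln Z = −2.76 × ln(0.51120) = −2.76 × -0.67099 = 1.85 ε.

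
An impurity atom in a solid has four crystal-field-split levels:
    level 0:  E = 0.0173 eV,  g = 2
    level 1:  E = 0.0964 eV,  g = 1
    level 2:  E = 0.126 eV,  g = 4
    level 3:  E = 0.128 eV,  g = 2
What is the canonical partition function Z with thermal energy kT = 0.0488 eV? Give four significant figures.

Eᵢ/kT = 0.354508, 1.97541, 2.58197, 2.62295.
Z = Σ gᵢe^(−Eᵢ/kT) = 2·e^(−0.354508) + 1·e^(−1.97541) + 4·e^(−2.58197) + 2·e^(−2.62295) = 1.40304 + 0.138704 + 0.302500 + 0.145177 = 1.98942.

Z = 1.989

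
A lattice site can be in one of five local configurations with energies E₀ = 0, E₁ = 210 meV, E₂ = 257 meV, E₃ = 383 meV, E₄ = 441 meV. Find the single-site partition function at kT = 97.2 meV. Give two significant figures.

Z = 1.2

Eᵢ/kT = 0, 2.160, 2.644, 3.940, 4.537.
Z = Σ e^(−Eᵢ/kT) = e^(−0) + e^(−2.160) + e^(−2.644) + e^(−3.940) + e^(−4.537) = 1.000 + 0.1153 + 0.07108 + 0.01945 + 0.01071 = 1.217.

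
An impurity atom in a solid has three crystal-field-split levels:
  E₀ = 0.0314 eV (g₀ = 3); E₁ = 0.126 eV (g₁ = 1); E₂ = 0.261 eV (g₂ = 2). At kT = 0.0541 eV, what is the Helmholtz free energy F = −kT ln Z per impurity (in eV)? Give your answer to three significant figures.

-0.0316 eV

Eᵢ/kT = 0.58041, 2.3290, 4.8244.
Z = Σ gᵢe^(−Eᵢ/kT) = 3·e^(−0.58041) + 1·e^(−2.3290) + 2·e^(−4.8244) = 1.6790 + 0.097393 + 0.016063 = 1.7925.
F = −kT ln Z = −0.0541 × ln(1.7925) = −0.0541 × 0.58361 = -0.0316 eV.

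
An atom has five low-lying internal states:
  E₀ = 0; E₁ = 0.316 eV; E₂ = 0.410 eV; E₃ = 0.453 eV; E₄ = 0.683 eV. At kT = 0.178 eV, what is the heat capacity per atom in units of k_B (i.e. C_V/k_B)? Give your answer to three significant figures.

Eᵢ/kT = 0, 1.7753, 2.3034, 2.5449, 3.8371.
Z = Σ e^(−Eᵢ/kT) = e^(−0) + e^(−1.7753) + e^(−2.3034) + e^(−2.5449) + e^(−3.8371) = 1.0000 + 0.16943 + 0.099919 + 0.078481 + 0.021556 = 1.3694.
⟨E⟩ = 0.10573 eV, ⟨E²⟩ = 0.043724 eV².
C_V/k_B = (⟨E²⟩ − ⟨E⟩²)/(kT)² = (0.043724 − 0.011179)/0.031684 = 1.03.

1.03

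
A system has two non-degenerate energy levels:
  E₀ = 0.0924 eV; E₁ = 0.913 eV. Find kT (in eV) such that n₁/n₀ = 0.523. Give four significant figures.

n₁/n₀ = exp[−(E₁−E₀)/kT] = 0.523.
⇒ (E₁−E₀)/kT = ln(1/0.523) = ln(1.91205) = 0.648176.
kT = 0.8206 eV / 0.648176 = 1.266 eV.

1.266 eV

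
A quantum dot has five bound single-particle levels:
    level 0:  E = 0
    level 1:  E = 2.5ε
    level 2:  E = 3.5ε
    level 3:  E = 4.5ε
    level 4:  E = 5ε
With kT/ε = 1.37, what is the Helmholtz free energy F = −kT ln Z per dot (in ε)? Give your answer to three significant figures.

-0.362 ε

Eᵢ/kT = 0, 1.8248, 2.5547, 3.2847, 3.6496.
Z = Σ e^(−Eᵢ/kT) = e^(−0) + e^(−1.8248) + e^(−2.5547) + e^(−3.2847) + e^(−3.6496) = 1.0000 + 0.16125 + 0.077716 + 0.037452 + 0.026002 = 1.3024.
F = −kT ln Z = −1.37 × ln(1.3024) = −1.37 × 0.26421 = -0.362 ε.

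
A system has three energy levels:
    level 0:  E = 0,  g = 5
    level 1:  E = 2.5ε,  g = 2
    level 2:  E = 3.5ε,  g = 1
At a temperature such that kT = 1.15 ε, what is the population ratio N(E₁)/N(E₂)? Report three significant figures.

4.77

n₁/n₂ = (g₁/g₂) exp[−(E₁−E₂)/kT] = (2/1) × exp(−(-1.0ε)/(1.15ε)) = (2/1) × exp(0.86957) = 4.77.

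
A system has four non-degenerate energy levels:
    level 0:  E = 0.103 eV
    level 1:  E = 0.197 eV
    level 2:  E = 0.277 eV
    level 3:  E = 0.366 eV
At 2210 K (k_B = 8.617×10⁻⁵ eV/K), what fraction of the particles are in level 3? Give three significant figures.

0.111

k_BT = 8.617×10⁻⁵ × 2210 K = 0.19044 eV.
Eᵢ/kT = 0.54085, 1.0344, 1.4545, 1.9219.
Z = Σ e^(−Eᵢ/kT) = e^(−0.54085) + e^(−1.0344) + e^(−1.4545) + e^(−1.9219) = 0.58225 + 0.35544 + 0.23352 + 0.14633 = 1.3175.
P₃ = e^(−E₃/kT) / Z = 0.14633/1.3175 = 0.111.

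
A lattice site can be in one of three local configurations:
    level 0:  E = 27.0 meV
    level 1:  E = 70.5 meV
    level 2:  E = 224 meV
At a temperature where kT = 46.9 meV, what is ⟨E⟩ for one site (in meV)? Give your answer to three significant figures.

Eᵢ/kT = 0.57569, 1.5032, 4.7761.
Z = Σ e^(−Eᵢ/kT) = e^(−0.57569) + e^(−1.5032) + e^(−4.7761) = 0.56232 + 0.22242 + 0.0084288 = 0.79317.
⟨E⟩ = Σ Eᵢ e^(−Eᵢ/kT) / Z = (27.0·0.56232 + 70.5·0.22242 + 224·0.0084288) / 0.79317 = 41.3 meV.

41.3 meV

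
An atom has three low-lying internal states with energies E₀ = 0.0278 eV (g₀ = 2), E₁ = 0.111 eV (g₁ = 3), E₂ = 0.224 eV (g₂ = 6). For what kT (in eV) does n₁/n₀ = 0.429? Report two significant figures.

n₁/n₀ = (g₁/g₀) exp[−(E₁−E₀)/kT] = 0.429.
⇒ (E₁−E₀)/kT = ln((3/2)/0.429) = ln(3.497) = 1.252.
kT = 0.0832 eV / 1.252 = 0.066 eV.

0.066 eV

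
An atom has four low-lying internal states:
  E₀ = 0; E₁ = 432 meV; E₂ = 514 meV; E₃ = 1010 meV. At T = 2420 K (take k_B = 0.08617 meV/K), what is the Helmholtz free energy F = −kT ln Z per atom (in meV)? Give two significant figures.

-41 meV

k_BT = 0.08617 × 2420 K = 208.5 meV.
Eᵢ/kT = 0, 2.072, 2.465, 4.844.
Z = Σ e^(−Eᵢ/kT) = e^(−0) + e^(−2.072) + e^(−2.465) + e^(−4.844) = 1.000 + 0.1259 + 0.08501 + 0.007875 = 1.219.
F = −kT ln Z = −208.5 × ln(1.219) = −208.5 × 0.1980 = -41 meV.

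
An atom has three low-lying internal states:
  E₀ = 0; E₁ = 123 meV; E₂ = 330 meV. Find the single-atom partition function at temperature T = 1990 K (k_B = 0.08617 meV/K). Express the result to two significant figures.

k_BT = 0.08617 × 1990 K = 171.5 meV.
Eᵢ/kT = 0, 0.7172, 1.924.
Z = Σ e^(−Eᵢ/kT) = e^(−0) + e^(−0.7172) + e^(−1.924) = 1.000 + 0.4881 + 0.1460 = 1.634.

Z = 1.6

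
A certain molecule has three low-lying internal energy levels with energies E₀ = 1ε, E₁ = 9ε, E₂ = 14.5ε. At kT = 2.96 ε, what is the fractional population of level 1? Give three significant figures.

Eᵢ/kT = 0.33784, 3.0405, 4.8986.
Z = Σ e^(−Eᵢ/kT) = e^(−0.33784) + e^(−3.0405) + e^(−4.8986) = 0.71331 + 0.047811 + 0.0074570 = 0.76858.
P₁ = e^(−E₁/kT) / Z = 0.047811/0.76858 = 0.0622.

0.0622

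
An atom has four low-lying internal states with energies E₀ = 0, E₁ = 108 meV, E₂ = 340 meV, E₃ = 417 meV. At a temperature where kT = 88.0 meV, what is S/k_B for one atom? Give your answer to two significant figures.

Eᵢ/kT = 0, 1.227, 3.864, 4.739.
Z = Σ e^(−Eᵢ/kT) = e^(−0) + e^(−1.227) + e^(−3.864) + e^(−4.739) = 1.000 + 0.2932 + 0.02098 + 0.008747 = 1.323.
⟨E⟩ = Σ EᵢPᵢ = 32.08 meV.
S/k_B = ln Z + ⟨E⟩/kT = ln(1.323) + 32.08/88.0 = 0.2799 + 0.3645 = 0.64.

0.64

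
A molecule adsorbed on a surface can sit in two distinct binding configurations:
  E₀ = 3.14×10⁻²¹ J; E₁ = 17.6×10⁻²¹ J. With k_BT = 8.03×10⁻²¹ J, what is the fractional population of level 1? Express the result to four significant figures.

Eᵢ/kT = 0.391034, 2.19178.
Z = Σ e^(−Eᵢ/kT) = e^(−0.391034) + e^(−2.19178) = 0.676357 + 0.111718 = 0.788075.
P₁ = e^(−E₁/kT) / Z = 0.111718/0.788075 = 0.1418.

0.1418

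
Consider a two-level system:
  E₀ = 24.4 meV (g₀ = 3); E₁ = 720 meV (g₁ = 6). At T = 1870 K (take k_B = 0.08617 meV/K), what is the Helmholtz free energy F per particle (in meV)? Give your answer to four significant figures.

-156.9 meV

k_BT = 0.08617 × 1870 K = 161.138 meV.
Eᵢ/kT = 0.151423, 4.46822.
Z = Σ gᵢe^(−Eᵢ/kT) = 3·e^(−0.151423) + 6·e^(−4.46822) = 2.57845 + 0.0688063 = 2.64726.
F = −kT ln Z = −161.138 × ln(2.64726) = −161.138 × 0.973525 = -156.9 meV.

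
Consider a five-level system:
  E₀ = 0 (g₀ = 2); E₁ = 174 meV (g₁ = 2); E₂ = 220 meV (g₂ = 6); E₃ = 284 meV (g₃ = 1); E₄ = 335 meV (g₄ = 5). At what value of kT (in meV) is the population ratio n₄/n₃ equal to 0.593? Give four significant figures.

n₄/n₃ = (g₄/g₃) exp[−(E₄−E₃)/kT] = 0.593.
⇒ (E₄−E₃)/kT = ln((5/1)/0.593) = ln(8.43170) = 2.13200.
kT = 51 meV / 2.13200 = 23.92 meV.

23.92 meV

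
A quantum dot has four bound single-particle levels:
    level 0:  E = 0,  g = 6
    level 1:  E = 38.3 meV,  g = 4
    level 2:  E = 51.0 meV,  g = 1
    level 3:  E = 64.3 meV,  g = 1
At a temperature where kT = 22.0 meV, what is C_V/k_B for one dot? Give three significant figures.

0.399

Eᵢ/kT = 0, 1.7409, 2.3182, 2.9227.
Z = Σ gᵢe^(−Eᵢ/kT) = 6·e^(−0) + 4·e^(−1.7409) + 1·e^(−2.3182) + 1·e^(−2.9227) = 6.0000 + 0.70145 + 0.098451 + 0.053788 = 6.8537.
⟨E⟩ = 5.1571 meV, ⟨E²⟩ = 219.94 meV².
C_V/k_B = (⟨E²⟩ − ⟨E⟩²)/(kT)² = (219.94 − 26.596)/484.00 = 0.399.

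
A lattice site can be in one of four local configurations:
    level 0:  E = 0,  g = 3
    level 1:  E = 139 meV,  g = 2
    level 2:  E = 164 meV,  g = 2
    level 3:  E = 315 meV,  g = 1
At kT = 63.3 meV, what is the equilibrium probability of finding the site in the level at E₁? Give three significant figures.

Eᵢ/kT = 0, 2.1959, 2.5908, 4.9763.
Z = Σ gᵢe^(−Eᵢ/kT) = 3·e^(−0) + 2·e^(−2.1959) + 2·e^(−2.5908) + 1·e^(−4.9763) = 3.0000 + 0.22252 + 0.14992 + 0.0068995 = 3.3793.
P₁ = g₁ e^(−E₁/kT) / Z = 0.22252/3.3793 = 0.0658.

0.0658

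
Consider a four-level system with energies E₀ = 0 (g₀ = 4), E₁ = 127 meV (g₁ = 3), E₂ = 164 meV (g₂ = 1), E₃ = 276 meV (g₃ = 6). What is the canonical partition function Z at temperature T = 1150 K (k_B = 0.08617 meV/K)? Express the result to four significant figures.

k_BT = 0.08617 × 1150 K = 99.0955 meV.
Eᵢ/kT = 0, 1.28159, 1.65497, 2.78519.
Z = Σ gᵢe^(−Eᵢ/kT) = 4·e^(−0) + 3·e^(−1.28159) + 1·e^(−1.65497) + 6·e^(−2.78519) = 4.00000 + 0.832787 + 0.191098 + 0.370304 = 5.39419.

Z = 5.394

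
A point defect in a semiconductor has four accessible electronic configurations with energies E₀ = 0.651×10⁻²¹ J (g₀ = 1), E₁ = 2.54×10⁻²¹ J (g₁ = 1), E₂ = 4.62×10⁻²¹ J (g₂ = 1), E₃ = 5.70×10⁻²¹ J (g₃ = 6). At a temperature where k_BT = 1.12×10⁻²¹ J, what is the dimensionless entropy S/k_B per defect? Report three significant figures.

Eᵢ/kT = 0.58125, 2.2679, 4.1250, 5.0893.
Z = Σ gᵢe^(−Eᵢ/kT) = 1·e^(−0.58125) + 1·e^(−2.2679) + 1·e^(−4.1250) + 6·e^(−5.0893) = 0.55920 + 0.10353 + 0.016163 + 0.036974 = 0.71587.
⟨E⟩ = Σ EᵢPᵢ = 1.2746 ×10⁻²¹ J.
S/k_B = ln Z + ⟨E⟩/kT = ln(0.71587) + 1.2746/1.12 = -0.33426 + 1.1380 = 0.804.

0.804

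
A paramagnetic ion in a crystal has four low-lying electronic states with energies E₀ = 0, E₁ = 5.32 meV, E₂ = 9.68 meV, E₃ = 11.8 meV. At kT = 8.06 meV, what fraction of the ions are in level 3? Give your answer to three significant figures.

Eᵢ/kT = 0, 0.66005, 1.2010, 1.4640.
Z = Σ e^(−Eᵢ/kT) = e^(−0) + e^(−0.66005) + e^(−1.2010) + e^(−1.4640) = 1.0000 + 0.51683 + 0.30089 + 0.23131 = 2.0490.
P₃ = e^(−E₃/kT) / Z = 0.23131/2.0490 = 0.113.

0.113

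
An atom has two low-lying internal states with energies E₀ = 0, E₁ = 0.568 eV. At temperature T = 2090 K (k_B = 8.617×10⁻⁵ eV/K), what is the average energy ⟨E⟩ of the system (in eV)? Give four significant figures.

0.02325 eV

k_BT = 8.617×10⁻⁵ × 2090 K = 0.180095 eV.
Eᵢ/kT = 0, 3.15389.
Z = Σ e^(−Eᵢ/kT) = e^(−0) + e^(−3.15389) = 1.00000 + 0.0426858 = 1.04269.
⟨E⟩ = Σ Eᵢ e^(−Eᵢ/kT) / Z = (0·1.00000 + 0.568·0.0426858) / 1.04269 = 0.02325 eV.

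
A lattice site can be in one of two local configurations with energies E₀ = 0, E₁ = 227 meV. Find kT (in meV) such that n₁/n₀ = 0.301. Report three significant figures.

189 meV

n₁/n₀ = exp[−(E₁−E₀)/kT] = 0.301.
⇒ (E₁−E₀)/kT = ln(1/0.301) = ln(3.3223) = 1.2007.
kT = 227 meV / 1.2007 = 189 meV.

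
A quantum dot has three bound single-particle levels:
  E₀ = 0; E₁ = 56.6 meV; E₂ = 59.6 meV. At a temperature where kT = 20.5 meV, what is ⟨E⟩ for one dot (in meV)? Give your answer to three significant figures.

Eᵢ/kT = 0, 2.7610, 2.9073.
Z = Σ e^(−Eᵢ/kT) = e^(−0) + e^(−2.7610) + e^(−2.9073) = 1.0000 + 0.063229 + 0.054623 = 1.1179.
⟨E⟩ = Σ Eᵢ e^(−Eᵢ/kT) / Z = (0·1.0000 + 56.6·0.063229 + 59.6·0.054623) / 1.1179 = 6.11 meV.

6.11 meV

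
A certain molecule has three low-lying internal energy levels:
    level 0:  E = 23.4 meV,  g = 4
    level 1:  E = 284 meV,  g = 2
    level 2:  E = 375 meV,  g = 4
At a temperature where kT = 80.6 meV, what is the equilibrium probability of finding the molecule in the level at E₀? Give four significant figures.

Eᵢ/kT = 0.290323, 3.52357, 4.65261.
Z = Σ gᵢe^(−Eᵢ/kT) = 4·e^(−0.290323) + 2·e^(−3.52357) + 4·e^(−4.65261) = 2.99209 + 0.0589879 + 0.0381467 = 3.08922.
P₀ = g₀ e^(−E₀/kT) / Z = 2.99209/3.08922 = 0.9686.

0.9686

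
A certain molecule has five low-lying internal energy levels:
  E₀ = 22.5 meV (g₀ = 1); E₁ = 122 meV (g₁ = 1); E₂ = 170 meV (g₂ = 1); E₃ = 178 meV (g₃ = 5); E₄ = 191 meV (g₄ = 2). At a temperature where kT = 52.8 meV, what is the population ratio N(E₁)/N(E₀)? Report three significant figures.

n₁/n₀ = (g₁/g₀) exp[−(E₁−E₀)/kT] = (1/1) × exp(−(99.5 meV)/(52.8 meV)) = (1/1) × exp(-1.8845) = 0.152.

0.152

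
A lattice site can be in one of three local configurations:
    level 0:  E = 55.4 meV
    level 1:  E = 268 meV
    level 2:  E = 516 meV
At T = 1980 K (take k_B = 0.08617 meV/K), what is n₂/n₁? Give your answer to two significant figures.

0.23

k_BT = 0.08617 × 1980 K = 170.6 meV.
n₂/n₁ = exp[−(E₂−E₁)/kT] = exp(−(248 meV)/(170.6 meV)) = exp(-1.454) = 0.23.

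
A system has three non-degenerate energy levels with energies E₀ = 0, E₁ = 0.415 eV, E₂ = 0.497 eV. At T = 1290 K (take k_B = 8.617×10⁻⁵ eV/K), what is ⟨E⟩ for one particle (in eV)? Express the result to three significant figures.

k_BT = 8.617×10⁻⁵ × 1290 K = 0.11116 eV.
Eᵢ/kT = 0, 3.7334, 4.4710.
Z = Σ e^(−Eᵢ/kT) = e^(−0) + e^(−3.7334) + e^(−4.4710) = 1.0000 + 0.023911 + 0.011436 = 1.0353.
⟨E⟩ = Σ Eᵢ e^(−Eᵢ/kT) / Z = (0·1.0000 + 0.415·0.023911 + 0.497·0.011436) / 1.0353 = 0.0151 eV.

0.0151 eV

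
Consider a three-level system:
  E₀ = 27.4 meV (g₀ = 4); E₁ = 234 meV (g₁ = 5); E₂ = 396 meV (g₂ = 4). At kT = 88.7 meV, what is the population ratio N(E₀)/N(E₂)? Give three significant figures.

63.8

n₀/n₂ = (g₀/g₂) exp[−(E₀−E₂)/kT] = (4/4) × exp(−(-368.6 meV)/(88.7 meV)) = (4/4) × exp(4.1556) = 63.8.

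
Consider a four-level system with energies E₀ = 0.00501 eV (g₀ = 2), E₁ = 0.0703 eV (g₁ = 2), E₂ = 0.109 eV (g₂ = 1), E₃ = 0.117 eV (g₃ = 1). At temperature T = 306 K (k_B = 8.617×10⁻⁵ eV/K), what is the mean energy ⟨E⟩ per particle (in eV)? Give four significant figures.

k_BT = 8.617×10⁻⁵ × 306 K = 0.0263680 eV.
Eᵢ/kT = 0.190003, 2.66611, 4.13380, 4.43720.
Z = Σ gᵢe^(−Eᵢ/kT) = 2·e^(−0.190003) + 2·e^(−2.66611) + 1·e^(−4.13380) + 1·e^(−4.43720) = 1.65391 + 0.139044 + 0.0160219 + 0.0118290 = 1.82080.
⟨E⟩ = Σ Eᵢ gᵢe^(−Eᵢ/kT) / Z = (0.00501·1.65391 + 0.0703·0.139044 + 0.109·0.0160219 + 0.117·0.0118290) / 1.82080 = 0.01164 eV.

0.01164 eV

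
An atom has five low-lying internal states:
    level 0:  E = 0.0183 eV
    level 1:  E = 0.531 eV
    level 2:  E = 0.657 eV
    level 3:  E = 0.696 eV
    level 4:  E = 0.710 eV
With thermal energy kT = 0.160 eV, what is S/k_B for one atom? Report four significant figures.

0.3798

Eᵢ/kT = 0.114375, 3.31875, 4.10625, 4.35000, 4.43750.
Z = Σ e^(−Eᵢ/kT) = e^(−0.114375) + e^(−3.31875) + e^(−4.10625) + e^(−4.35000) + e^(−4.43750) = 0.891923 + 0.0361981 + 0.0164694 + 0.0129068 + 0.0118255 = 0.969323.
⟨E⟩ = Σ EᵢPᵢ = 0.0657603 eV.
S/k_B = ln Z + ⟨E⟩/kT = ln(0.969323) + 0.0657603/0.160 = -0.0311574 + 0.411002 = 0.3798.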